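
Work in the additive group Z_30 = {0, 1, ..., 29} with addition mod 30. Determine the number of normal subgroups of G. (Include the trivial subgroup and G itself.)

G is abelian, so every subgroup is normal.
G has 8 subgroups in total, hence 8 normal subgroups.

8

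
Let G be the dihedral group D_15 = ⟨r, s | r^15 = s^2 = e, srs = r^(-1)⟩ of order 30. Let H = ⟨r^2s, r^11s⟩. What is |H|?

|⟨r^2s⟩| = 2 and |⟨r^11s⟩| = 2, so |H| is a multiple of lcm(2, 2) = 2 and divides |G| = 30.
Closing under the operation: H = {e, r^3, r^6, r^9, r^12, r^2s, r^5s, r^8s, r^11s, r^14s}, so |H| = 10.

10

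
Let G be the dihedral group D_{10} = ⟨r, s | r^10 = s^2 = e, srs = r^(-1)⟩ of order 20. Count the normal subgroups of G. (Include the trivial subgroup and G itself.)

7

G has 22 subgroups. Checking conjugation-invariance by order — order 1: 1/1 normal; order 2: 1/11 normal; order 4: 0/5 normal; order 5: 1/1 normal; order 10: 3/3 normal; order 20: 1/1 normal.
Total normal subgroups: 7.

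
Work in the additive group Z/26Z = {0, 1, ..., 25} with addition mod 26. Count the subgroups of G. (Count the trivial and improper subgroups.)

Subgroups of the cyclic group Z/26Z correspond bijectively to divisors of 26.
Divisors of 26: 1, 2, 13, 26.
So Z/26Z has 4 subgroups.

4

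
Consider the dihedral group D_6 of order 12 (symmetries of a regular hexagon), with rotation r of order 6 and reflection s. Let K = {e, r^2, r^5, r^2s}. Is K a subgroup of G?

No

r^2 ∈ K but its inverse r^4 ∉ K, so K is not a subgroup.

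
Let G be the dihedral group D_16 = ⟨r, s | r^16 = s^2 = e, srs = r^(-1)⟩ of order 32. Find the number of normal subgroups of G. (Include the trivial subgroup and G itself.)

G has 36 subgroups. Checking conjugation-invariance by order — order 1: 1/1 normal; order 2: 1/17 normal; order 4: 1/9 normal; order 8: 1/5 normal; order 16: 3/3 normal; order 32: 1/1 normal.
Total normal subgroups: 8.

8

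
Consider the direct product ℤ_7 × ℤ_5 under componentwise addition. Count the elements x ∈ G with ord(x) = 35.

24

An element (a,b) has order lcm(ord(a), ord(b)); count pairs with lcm equal to 35.
Enumerating gives 24 such elements.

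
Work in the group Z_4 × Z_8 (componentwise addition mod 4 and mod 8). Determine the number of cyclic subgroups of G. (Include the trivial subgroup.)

14

Each element a generates a cyclic subgroup ⟨a⟩; distinct elements may generate the same one (a cyclic group of order d has φ(d) generators).
Cyclic subgroups by order — order 1: 1; order 2: 3; order 4: 6; order 8: 4.
Total: 14.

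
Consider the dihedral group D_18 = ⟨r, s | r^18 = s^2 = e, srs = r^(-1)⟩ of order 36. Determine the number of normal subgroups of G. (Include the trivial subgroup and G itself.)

G has 45 subgroups. Checking conjugation-invariance by order — order 1: 1/1 normal; order 2: 1/19 normal; order 3: 1/1 normal; order 4: 0/9 normal; order 6: 1/7 normal; order 9: 1/1 normal; order 12: 0/3 normal; order 18: 3/3 normal; order 36: 1/1 normal.
Total normal subgroups: 9.

9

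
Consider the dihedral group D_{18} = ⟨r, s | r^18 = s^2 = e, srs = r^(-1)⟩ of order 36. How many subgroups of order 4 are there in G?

9

|G| = 36 and 4 | 36, so subgroups of order 4 are possible by Lagrange.
The subgroups of order 4 are: {e, r^9, rs, r^10s}; {e, r^9, r^2s, r^11s}; {e, r^9, r^3s, r^12s}; {e, r^9, r^4s, r^13s}; … (9 in all).
So G has 9 subgroups of order 4.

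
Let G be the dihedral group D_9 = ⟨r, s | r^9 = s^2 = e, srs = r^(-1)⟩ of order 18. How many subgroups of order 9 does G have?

|G| = 18 and 9 | 18, so subgroups of order 9 are possible by Lagrange.
The subgroups of order 9 are: {e, r, r^2, r^3, r^4, r^5, r^6, r^7, r^8}.
So G has 1 subgroup of order 9.

1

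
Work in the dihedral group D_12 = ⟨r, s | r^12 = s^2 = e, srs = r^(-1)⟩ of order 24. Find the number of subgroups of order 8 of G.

3

|G| = 24 and 8 | 24, so subgroups of order 8 are possible by Lagrange.
The subgroups of order 8 are: {e, r^3, r^6, r^9, rs, r^4s, r^7s, r^10s}; {e, r^3, r^6, r^9, r^2s, r^5s, r^8s, r^11s}; {e, r^3, r^6, r^9, s, r^3s, r^6s, r^9s}.
So G has 3 subgroups of order 8.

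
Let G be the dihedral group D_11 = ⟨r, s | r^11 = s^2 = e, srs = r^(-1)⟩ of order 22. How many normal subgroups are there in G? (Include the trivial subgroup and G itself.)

3

G has 14 subgroups. Checking conjugation-invariance by order — order 1: 1/1 normal; order 2: 0/11 normal; order 11: 1/1 normal; order 22: 1/1 normal.
Total normal subgroups: 3.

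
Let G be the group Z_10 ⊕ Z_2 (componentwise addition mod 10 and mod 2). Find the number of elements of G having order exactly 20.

0

An element (a,b) has order lcm(ord(a), ord(b)); count pairs with lcm equal to 20.
Enumerating gives 0 such elements.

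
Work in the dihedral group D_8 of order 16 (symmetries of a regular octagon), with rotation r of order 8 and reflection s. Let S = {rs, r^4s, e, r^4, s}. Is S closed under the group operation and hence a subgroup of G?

|S| = 5 does not divide |G| = 16, so by Lagrange S is not a subgroup.

No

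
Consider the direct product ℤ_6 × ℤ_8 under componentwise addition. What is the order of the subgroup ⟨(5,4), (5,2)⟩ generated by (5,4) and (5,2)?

|⟨(5,4)⟩| = 6 and |⟨(5,2)⟩| = 12, so |H| is a multiple of lcm(6, 12) = 12 and divides |G| = 48.
Closing under the operation: H = {(0,0), (0,2), (0,4), (0,6), (1,0), (1,2), (1,4), (1,6), (2,0), (2,2), (2,4), (2,6), (3,0), (3,2), (3,4), (3,6), (4,0), (4,2), (4,4), (4,6), (5,0), (5,2), (5,4), (5,6)}, so |H| = 24.

24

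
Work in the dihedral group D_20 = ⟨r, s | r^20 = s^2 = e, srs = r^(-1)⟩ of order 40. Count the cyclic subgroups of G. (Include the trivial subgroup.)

26

Each element a generates a cyclic subgroup ⟨a⟩; distinct elements may generate the same one (a cyclic group of order d has φ(d) generators).
Cyclic subgroups by order — order 1: 1; order 2: 21; order 4: 1; order 5: 1; order 10: 1; order 20: 1.
Total: 26.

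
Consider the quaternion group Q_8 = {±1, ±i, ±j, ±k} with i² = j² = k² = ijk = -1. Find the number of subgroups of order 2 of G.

1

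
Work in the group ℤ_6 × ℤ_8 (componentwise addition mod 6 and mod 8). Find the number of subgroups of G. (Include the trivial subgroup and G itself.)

|G| = 48, so by Lagrange every subgroup order divides 48. Divisors: 1, 2, 3, 4, 6, 8, 12, 16, 24, 48.
Subgroups by order — order 1: 1; order 2: 3; order 3: 1; order 4: 3; order 6: 3; order 8: 3; order 12: 3; order 16: 1; order 24: 3; order 48: 1.
Total: 1 + 3 + 1 + 3 + 3 + 3 + 3 + 1 + 3 + 1 = 22.

22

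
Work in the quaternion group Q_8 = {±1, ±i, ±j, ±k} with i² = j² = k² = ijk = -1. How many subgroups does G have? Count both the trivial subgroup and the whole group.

6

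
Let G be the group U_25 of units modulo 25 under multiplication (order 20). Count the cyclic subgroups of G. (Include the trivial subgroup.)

6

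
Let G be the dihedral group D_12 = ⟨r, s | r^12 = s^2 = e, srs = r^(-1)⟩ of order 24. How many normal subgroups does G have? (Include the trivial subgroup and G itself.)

G has 34 subgroups. Checking conjugation-invariance by order — order 1: 1/1 normal; order 2: 1/13 normal; order 3: 1/1 normal; order 4: 1/7 normal; order 6: 1/5 normal; order 8: 0/3 normal; order 12: 3/3 normal; order 24: 1/1 normal.
Total normal subgroups: 9.

9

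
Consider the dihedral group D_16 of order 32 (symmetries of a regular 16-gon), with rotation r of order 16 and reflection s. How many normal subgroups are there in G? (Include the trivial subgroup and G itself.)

G has 36 subgroups. Checking conjugation-invariance by order — order 1: 1/1 normal; order 2: 1/17 normal; order 4: 1/9 normal; order 8: 1/5 normal; order 16: 3/3 normal; order 32: 1/1 normal.
Total normal subgroups: 8.

8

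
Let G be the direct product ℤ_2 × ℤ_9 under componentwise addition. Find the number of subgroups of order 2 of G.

|G| = 18 and 2 | 18, so subgroups of order 2 are possible by Lagrange.
The subgroups of order 2 are: {(0,0), (1,0)}.
So G has 1 subgroup of order 2.

1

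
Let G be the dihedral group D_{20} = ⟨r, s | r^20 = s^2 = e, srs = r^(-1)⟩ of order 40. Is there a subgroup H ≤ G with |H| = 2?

Yes

2 | 40. A subgroup of order 2 is {e, r^10}.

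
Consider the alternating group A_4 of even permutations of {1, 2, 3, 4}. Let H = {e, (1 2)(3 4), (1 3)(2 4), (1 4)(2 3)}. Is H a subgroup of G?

Yes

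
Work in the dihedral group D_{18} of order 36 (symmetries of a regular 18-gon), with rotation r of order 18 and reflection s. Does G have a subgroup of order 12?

12 | 36. A subgroup of order 12 is {e, r^3, r^6, r^9, r^12, r^15, rs, r^4s, r^7s, r^10s, r^13s, r^16s}.

Yes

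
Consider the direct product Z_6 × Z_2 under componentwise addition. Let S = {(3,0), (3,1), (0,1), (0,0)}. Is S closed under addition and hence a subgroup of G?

Yes

|S| = 4 divides |G| = 12, consistent with Lagrange.
S contains the identity, every element's inverse is in S, and S is closed under +: it is a subgroup.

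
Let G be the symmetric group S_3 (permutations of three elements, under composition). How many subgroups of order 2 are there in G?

|G| = 6 and 2 | 6, so subgroups of order 2 are possible by Lagrange.
The subgroups of order 2 are: {e, (1 2)}; {e, (1 3)}; {e, (2 3)}.
So G has 3 subgroups of order 2.

3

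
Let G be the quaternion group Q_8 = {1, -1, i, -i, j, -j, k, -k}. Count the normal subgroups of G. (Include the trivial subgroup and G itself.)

G has 6 subgroups. Checking conjugation-invariance by order — order 1: 1/1 normal; order 2: 1/1 normal; order 4: 3/3 normal; order 8: 1/1 normal.
Total normal subgroups: 6.

6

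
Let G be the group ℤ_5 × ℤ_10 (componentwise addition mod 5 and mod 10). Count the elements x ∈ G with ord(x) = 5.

24

An element (a,b) has order lcm(ord(a), ord(b)); count pairs with lcm equal to 5.
Enumerating gives 24 such elements.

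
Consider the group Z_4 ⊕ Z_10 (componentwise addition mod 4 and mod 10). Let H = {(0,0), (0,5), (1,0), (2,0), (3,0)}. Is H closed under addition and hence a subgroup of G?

Closure fails: (0,5) + (1,0) = (1,5) ∉ H. So H is not a subgroup.

No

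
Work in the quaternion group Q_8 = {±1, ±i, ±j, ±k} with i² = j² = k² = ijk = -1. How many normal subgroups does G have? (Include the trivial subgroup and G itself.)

G has 6 subgroups. Checking conjugation-invariance by order — order 1: 1/1 normal; order 2: 1/1 normal; order 4: 3/3 normal; order 8: 1/1 normal.
Total normal subgroups: 6.

6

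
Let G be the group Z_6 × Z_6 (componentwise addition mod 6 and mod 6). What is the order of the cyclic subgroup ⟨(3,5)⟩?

The order of (3,5) in Z_6 × Z_6 is lcm(ord(3) in Z_6, ord(5) in Z_6).
ord(3) = 2 and ord(5) = 6, so |⟨(3,5)⟩| = lcm(2, 6) = 6.

6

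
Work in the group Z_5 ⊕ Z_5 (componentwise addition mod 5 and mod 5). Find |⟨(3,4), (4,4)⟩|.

25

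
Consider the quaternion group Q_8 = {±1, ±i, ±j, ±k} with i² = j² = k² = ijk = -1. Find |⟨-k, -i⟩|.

8

|⟨-k⟩| = 4 and |⟨-i⟩| = 4, so |H| is a multiple of lcm(4, 4) = 4 and divides |G| = 8.
Closing {-k, -i} under the group operation gives all of G, so |H| = 8.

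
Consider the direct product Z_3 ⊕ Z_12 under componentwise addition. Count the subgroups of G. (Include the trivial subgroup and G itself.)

18

|G| = 36, so by Lagrange every subgroup order divides 36. Divisors: 1, 2, 3, 4, 6, 9, 12, 18, 36.
Subgroups by order — order 1: 1; order 2: 1; order 3: 4; order 4: 1; order 6: 4; order 9: 1; order 12: 4; order 18: 1; order 36: 1.
Total: 1 + 1 + 4 + 1 + 4 + 1 + 4 + 1 + 1 = 18.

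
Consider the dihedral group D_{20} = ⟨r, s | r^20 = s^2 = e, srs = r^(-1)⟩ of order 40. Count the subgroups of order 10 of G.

|G| = 40 and 10 | 40, so subgroups of order 10 are possible by Lagrange.
The subgroups of order 10 are: {e, r^2, r^4, r^6, r^8, r^10, r^12, r^14, r^16, r^18}; {e, r^4, r^8, r^12, r^16, r^2s, r^6s, r^10s, r^14s, r^18s}; {e, r^4, r^8, r^12, r^16, r^3s, r^7s, r^11s, r^15s, r^19s}; {e, r^4, r^8, r^12, r^16, s, r^4s, r^8s, r^12s, r^16s}; … (5 in all).
So G has 5 subgroups of order 10.

5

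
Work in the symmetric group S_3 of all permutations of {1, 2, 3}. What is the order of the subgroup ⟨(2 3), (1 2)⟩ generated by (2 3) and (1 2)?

|⟨(2 3)⟩| = 2 and |⟨(1 2)⟩| = 2, so |H| is a multiple of lcm(2, 2) = 2 and divides |G| = 6.
Closing {(2 3), (1 2)} under the group operation gives all of G, so |H| = 6.

6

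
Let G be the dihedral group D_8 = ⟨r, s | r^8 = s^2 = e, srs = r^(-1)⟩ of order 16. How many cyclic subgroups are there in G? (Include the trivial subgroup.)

Each element a generates a cyclic subgroup ⟨a⟩; distinct elements may generate the same one (a cyclic group of order d has φ(d) generators).
Cyclic subgroups by order — order 1: 1; order 2: 9; order 4: 1; order 8: 1.
Total: 12.

12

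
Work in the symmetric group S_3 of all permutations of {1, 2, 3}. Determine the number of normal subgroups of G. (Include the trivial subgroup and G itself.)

3

G has 6 subgroups. Checking conjugation-invariance by order — order 1: 1/1 normal; order 2: 0/3 normal; order 3: 1/1 normal; order 6: 1/1 normal.
Total normal subgroups: 3.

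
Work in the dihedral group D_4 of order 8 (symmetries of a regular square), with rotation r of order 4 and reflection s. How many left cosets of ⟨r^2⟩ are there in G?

|⟨r^2⟩| = 2 and |G| = 8.
By Lagrange, [G : H] = |G|/|H| = 8/2 = 4.

4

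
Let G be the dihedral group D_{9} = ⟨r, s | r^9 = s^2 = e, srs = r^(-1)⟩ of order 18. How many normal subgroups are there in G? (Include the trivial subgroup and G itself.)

4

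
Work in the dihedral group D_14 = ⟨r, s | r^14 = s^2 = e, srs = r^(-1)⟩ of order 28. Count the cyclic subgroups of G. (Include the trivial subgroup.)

A cyclic subgroup of order d is generated by each of its φ(d) elements of order d, so the cyclic subgroups of order d number (#elements of order d)/φ(d).
Cyclic subgroups by order — order 1: 1; order 2: 15; order 7: 1; order 14: 1.
Total: 18.

18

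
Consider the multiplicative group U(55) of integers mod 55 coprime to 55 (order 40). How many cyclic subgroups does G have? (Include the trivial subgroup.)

12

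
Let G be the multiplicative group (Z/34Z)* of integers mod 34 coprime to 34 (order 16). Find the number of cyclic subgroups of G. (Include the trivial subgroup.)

5

A cyclic subgroup of order d is generated by each of its φ(d) elements of order d, so the cyclic subgroups of order d number (#elements of order d)/φ(d).
Cyclic subgroups by order — order 1: 1; order 2: 1; order 4: 1; order 8: 1; order 16: 1.
Total: 5.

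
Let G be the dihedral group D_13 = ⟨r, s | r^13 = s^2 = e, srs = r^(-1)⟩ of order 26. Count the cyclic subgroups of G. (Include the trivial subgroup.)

15

A cyclic subgroup of order d is generated by each of its φ(d) elements of order d, so the cyclic subgroups of order d number (#elements of order d)/φ(d).
Cyclic subgroups by order — order 1: 1; order 2: 13; order 13: 1.
Total: 15.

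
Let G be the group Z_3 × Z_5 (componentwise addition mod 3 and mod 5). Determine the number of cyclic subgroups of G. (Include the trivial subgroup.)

4

A cyclic subgroup of order d is generated by each of its φ(d) elements of order d, so the cyclic subgroups of order d number (#elements of order d)/φ(d).
Cyclic subgroups by order — order 1: 1; order 3: 1; order 5: 1; order 15: 1.
Total: 4.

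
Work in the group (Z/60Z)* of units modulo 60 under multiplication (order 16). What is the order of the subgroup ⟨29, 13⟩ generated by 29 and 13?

|⟨29⟩| = 2 and |⟨13⟩| = 4, so |H| is a multiple of lcm(2, 4) = 4 and divides |G| = 16.
Closing under the operation: H = {1, 13, 17, 29, 37, 41, 49, 53}, so |H| = 8.

8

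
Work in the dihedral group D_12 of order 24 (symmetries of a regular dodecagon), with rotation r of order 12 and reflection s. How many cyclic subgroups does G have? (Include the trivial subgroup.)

18

A cyclic subgroup of order d is generated by each of its φ(d) elements of order d, so the cyclic subgroups of order d number (#elements of order d)/φ(d).
Cyclic subgroups by order — order 1: 1; order 2: 13; order 3: 1; order 4: 1; order 6: 1; order 12: 1.
Total: 18.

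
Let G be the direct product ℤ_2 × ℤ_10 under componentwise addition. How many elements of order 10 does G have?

An element (a,b) has order lcm(ord(a), ord(b)); count pairs with lcm equal to 10.
Enumerating gives 12 such elements.

12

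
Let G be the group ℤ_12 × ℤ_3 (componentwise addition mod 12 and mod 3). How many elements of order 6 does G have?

8

An element (a,b) has order lcm(ord(a), ord(b)); count pairs with lcm equal to 6.
Enumerating gives 8 such elements.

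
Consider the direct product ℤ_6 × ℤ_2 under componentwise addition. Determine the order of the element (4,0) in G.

3

The order of (4,0) in Z_6 × Z_2 is lcm(ord(4) in Z_6, ord(0) in Z_2).
ord(4) = 3 and ord(0) = 1, so |⟨(4,0)⟩| = lcm(3, 1) = 3.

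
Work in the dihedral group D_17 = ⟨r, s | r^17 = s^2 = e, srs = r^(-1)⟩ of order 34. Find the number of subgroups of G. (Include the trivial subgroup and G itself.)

|G| = 34, so by Lagrange every subgroup order divides 34. Divisors: 1, 2, 17, 34.
Subgroups by order — order 1: 1; order 2: 17; order 17: 1; order 34: 1.
Total: 1 + 17 + 1 + 1 = 20.

20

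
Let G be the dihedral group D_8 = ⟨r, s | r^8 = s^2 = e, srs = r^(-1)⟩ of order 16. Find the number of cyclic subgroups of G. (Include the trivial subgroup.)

Each element a generates a cyclic subgroup ⟨a⟩; distinct elements may generate the same one (a cyclic group of order d has φ(d) generators).
Cyclic subgroups by order — order 1: 1; order 2: 9; order 4: 1; order 8: 1.
Total: 12.

12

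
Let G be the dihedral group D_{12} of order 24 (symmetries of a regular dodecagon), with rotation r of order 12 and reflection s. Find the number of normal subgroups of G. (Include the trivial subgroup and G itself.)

G has 34 subgroups. Checking conjugation-invariance by order — order 1: 1/1 normal; order 2: 1/13 normal; order 3: 1/1 normal; order 4: 1/7 normal; order 6: 1/5 normal; order 8: 0/3 normal; order 12: 3/3 normal; order 24: 1/1 normal.
Total normal subgroups: 9.

9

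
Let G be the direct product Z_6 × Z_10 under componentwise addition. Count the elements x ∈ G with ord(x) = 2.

An element (a,b) has order lcm(ord(a), ord(b)); count pairs with lcm equal to 2.
Enumerating gives 3 such elements.

3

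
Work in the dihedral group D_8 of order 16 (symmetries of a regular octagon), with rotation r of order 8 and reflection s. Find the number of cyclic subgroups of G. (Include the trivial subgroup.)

A cyclic subgroup of order d is generated by each of its φ(d) elements of order d, so the cyclic subgroups of order d number (#elements of order d)/φ(d).
Cyclic subgroups by order — order 1: 1; order 2: 9; order 4: 1; order 8: 1.
Total: 12.

12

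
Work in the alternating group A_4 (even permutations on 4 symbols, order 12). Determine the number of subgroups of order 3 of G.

4

|G| = 12 and 3 | 12, so subgroups of order 3 are possible by Lagrange.
The subgroups of order 3 are: {e, (1 2 3), (1 3 2)}; {e, (1 2 4), (1 4 2)}; {e, (1 3 4), (1 4 3)}; {e, (2 3 4), (2 4 3)}.
So G has 4 subgroups of order 3.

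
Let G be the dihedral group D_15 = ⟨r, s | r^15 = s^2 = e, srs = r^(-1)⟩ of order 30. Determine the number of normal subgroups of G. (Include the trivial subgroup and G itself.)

5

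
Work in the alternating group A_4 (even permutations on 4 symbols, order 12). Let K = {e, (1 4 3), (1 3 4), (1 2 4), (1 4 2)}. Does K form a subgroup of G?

No

|K| = 5 does not divide |G| = 12, so by Lagrange K is not a subgroup.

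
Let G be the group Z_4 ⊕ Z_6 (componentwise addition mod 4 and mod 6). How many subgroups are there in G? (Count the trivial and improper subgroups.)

16

|G| = 24, so by Lagrange every subgroup order divides 24. Divisors: 1, 2, 3, 4, 6, 8, 12, 24.
Subgroups by order — order 1: 1; order 2: 3; order 3: 1; order 4: 3; order 6: 3; order 8: 1; order 12: 3; order 24: 1.
Total: 1 + 3 + 1 + 3 + 3 + 1 + 3 + 1 = 16.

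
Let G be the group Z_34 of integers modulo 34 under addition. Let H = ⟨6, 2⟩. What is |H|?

|⟨6⟩| = 17 and |⟨2⟩| = 17, so |H| is a multiple of lcm(17, 17) = 17 and divides |G| = 34.
Closing under the operation: H = {0, 2, 4, 6, 8, 10, 12, 14, 16, 18, 20, 22, 24, 26, 28, 30, 32}, so |H| = 17.

17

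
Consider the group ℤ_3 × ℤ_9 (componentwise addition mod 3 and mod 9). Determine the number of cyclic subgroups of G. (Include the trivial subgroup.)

Group the elements of G by the cyclic subgroup they generate; each cyclic subgroup of order d accounts for φ(d) elements.
Cyclic subgroups by order — order 1: 1; order 3: 4; order 9: 3.
Total: 8.

8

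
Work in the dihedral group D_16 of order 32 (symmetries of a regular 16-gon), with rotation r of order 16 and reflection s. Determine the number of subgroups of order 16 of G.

3

|G| = 32 and 16 | 32, so subgroups of order 16 are possible by Lagrange.
The subgroups of order 16 are: {e, r, r^2, r^3, r^4, r^5, r^6, r^7, r^8, r^9, r^10, r^11, r^12, r^13, r^14, r^15}; {e, r^2, r^4, r^6, r^8, r^10, r^12, r^14, s, r^2s, r^4s, r^6s, r^8s, r^10s, r^12s, r^14s}; {e, r^2, r^4, r^6, r^8, r^10, r^12, r^14, rs, r^3s, r^5s, r^7s, r^9s, r^11s, r^13s, r^15s}.
So G has 3 subgroups of order 16.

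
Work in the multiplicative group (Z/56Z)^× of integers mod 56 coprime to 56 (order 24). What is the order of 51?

6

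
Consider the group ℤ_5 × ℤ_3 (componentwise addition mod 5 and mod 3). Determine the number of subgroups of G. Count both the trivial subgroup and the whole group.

|G| = 15, so by Lagrange every subgroup order divides 15. Divisors: 1, 3, 5, 15.
Subgroups by order — order 1: 1; order 3: 1; order 5: 1; order 15: 1.
Total: 1 + 1 + 1 + 1 = 4.

4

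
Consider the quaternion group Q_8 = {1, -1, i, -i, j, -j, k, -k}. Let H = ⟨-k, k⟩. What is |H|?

|⟨-k⟩| = 4 and |⟨k⟩| = 4, so |H| is a multiple of lcm(4, 4) = 4 and divides |G| = 8.
Closing under the operation: H = {1, -1, k, -k}, so |H| = 4.

4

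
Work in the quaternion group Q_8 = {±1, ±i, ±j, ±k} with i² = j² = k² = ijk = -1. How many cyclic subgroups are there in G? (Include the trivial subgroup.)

Group the elements of G by the cyclic subgroup they generate; each cyclic subgroup of order d accounts for φ(d) elements.
Cyclic subgroups by order — order 1: 1; order 2: 1; order 4: 3.
Total: 5.

5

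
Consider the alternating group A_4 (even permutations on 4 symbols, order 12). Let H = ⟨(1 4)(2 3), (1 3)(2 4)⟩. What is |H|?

4

|⟨(1 4)(2 3)⟩| = 2 and |⟨(1 3)(2 4)⟩| = 2, so |H| is a multiple of lcm(2, 2) = 2 and divides |G| = 12.
Closing under the operation: H = {e, (1 2)(3 4), (1 3)(2 4), (1 4)(2 3)}, so |H| = 4.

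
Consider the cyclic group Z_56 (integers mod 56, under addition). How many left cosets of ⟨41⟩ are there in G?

|⟨41⟩| = 56 and |G| = 56.
By Lagrange, [G : H] = |G|/|H| = 56/56 = 1.

1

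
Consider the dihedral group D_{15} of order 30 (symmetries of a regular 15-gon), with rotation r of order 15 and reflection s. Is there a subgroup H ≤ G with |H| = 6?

Yes

6 | 30. A subgroup of order 6 is {e, r^5, r^10, s, r^5s, r^10s}.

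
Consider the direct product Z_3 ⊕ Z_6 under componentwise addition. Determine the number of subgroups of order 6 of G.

|G| = 18 and 6 | 18, so subgroups of order 6 are possible by Lagrange.
The subgroups of order 6 are: {(0,0), (0,1), (0,2), (0,3), (0,4), (0,5)}; {(0,0), (0,3), (1,0), (1,3), (2,0), (2,3)}; {(0,0), (0,3), (1,1), (1,4), (2,2), (2,5)}; {(0,0), (0,3), (1,2), (1,5), (2,1), (2,4)}.
So G has 4 subgroups of order 6.

4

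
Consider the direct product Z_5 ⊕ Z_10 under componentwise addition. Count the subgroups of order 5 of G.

|G| = 50 and 5 | 50, so subgroups of order 5 are possible by Lagrange.
The subgroups of order 5 are: {(0,0), (0,2), (0,4), (0,6), (0,8)}; {(0,0), (1,0), (2,0), (3,0), (4,0)}; {(0,0), (1,2), (2,4), (3,6), (4,8)}; {(0,0), (1,4), (2,8), (3,2), (4,6)}; … (6 in all).
So G has 6 subgroups of order 5.

6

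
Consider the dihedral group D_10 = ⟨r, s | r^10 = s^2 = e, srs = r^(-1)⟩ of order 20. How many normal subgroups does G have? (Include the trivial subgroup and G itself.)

G has 22 subgroups. Checking conjugation-invariance by order — order 1: 1/1 normal; order 2: 1/11 normal; order 4: 0/5 normal; order 5: 1/1 normal; order 10: 3/3 normal; order 20: 1/1 normal.
Total normal subgroups: 7.

7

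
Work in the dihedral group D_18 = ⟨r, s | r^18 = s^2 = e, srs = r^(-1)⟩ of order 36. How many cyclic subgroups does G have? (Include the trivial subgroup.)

A cyclic subgroup of order d is generated by each of its φ(d) elements of order d, so the cyclic subgroups of order d number (#elements of order d)/φ(d).
Cyclic subgroups by order — order 1: 1; order 2: 19; order 3: 1; order 6: 1; order 9: 1; order 18: 1.
Total: 24.

24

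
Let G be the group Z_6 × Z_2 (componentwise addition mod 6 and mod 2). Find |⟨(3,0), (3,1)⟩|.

|⟨(3,0)⟩| = 2 and |⟨(3,1)⟩| = 2, so |H| is a multiple of lcm(2, 2) = 2 and divides |G| = 12.
Closing under the operation: H = {(0,0), (0,1), (3,0), (3,1)}, so |H| = 4.

4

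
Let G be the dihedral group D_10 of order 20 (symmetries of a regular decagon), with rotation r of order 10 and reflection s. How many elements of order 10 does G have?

4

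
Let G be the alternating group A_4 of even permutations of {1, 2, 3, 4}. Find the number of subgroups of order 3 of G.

|G| = 12 and 3 | 12, so subgroups of order 3 are possible by Lagrange.
The subgroups of order 3 are: {e, (1 2 3), (1 3 2)}; {e, (1 2 4), (1 4 2)}; {e, (1 3 4), (1 4 3)}; {e, (2 3 4), (2 4 3)}.
So G has 4 subgroups of order 3.

4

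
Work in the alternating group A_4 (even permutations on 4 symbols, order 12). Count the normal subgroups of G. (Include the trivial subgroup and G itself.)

3

G has 10 subgroups. Checking conjugation-invariance by order — order 1: 1/1 normal; order 2: 0/3 normal; order 3: 0/4 normal; order 4: 1/1 normal; order 12: 1/1 normal.
Total normal subgroups: 3.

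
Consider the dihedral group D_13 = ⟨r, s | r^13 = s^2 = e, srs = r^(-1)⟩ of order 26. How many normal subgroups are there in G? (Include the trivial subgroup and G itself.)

3

G has 16 subgroups. Checking conjugation-invariance by order — order 1: 1/1 normal; order 2: 0/13 normal; order 13: 1/1 normal; order 26: 1/1 normal.
Total normal subgroups: 3.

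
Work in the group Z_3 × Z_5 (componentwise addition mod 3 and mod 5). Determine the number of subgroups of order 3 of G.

1

|G| = 15 and 3 | 15, so subgroups of order 3 are possible by Lagrange.
The subgroups of order 3 are: {(0,0), (1,0), (2,0)}.
So G has 1 subgroup of order 3.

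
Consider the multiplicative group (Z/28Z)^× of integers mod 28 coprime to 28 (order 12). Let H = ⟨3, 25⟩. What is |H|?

6

|⟨3⟩| = 6 and |⟨25⟩| = 3, so |H| is a multiple of lcm(6, 3) = 6 and divides |G| = 12.
Closing under the operation: H = {1, 3, 9, 19, 25, 27}, so |H| = 6.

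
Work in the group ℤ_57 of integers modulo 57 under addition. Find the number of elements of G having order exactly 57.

In a cyclic group of order 57, the number of elements of order d (for d | 57) is φ(d).
φ(57) = 36.

36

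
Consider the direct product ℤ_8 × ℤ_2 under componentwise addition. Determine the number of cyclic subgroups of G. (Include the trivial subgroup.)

Each element a generates a cyclic subgroup ⟨a⟩; distinct elements may generate the same one (a cyclic group of order d has φ(d) generators).
Cyclic subgroups by order — order 1: 1; order 2: 3; order 4: 2; order 8: 2.
Total: 8.

8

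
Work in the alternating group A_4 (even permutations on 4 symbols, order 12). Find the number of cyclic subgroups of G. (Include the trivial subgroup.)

8

A cyclic subgroup of order d is generated by each of its φ(d) elements of order d, so the cyclic subgroups of order d number (#elements of order d)/φ(d).
Cyclic subgroups by order — order 1: 1; order 2: 3; order 3: 4.
Total: 8.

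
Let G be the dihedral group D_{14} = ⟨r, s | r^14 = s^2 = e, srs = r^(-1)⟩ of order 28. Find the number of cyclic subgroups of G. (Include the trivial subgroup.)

18

A cyclic subgroup of order d is generated by each of its φ(d) elements of order d, so the cyclic subgroups of order d number (#elements of order d)/φ(d).
Cyclic subgroups by order — order 1: 1; order 2: 15; order 7: 1; order 14: 1.
Total: 18.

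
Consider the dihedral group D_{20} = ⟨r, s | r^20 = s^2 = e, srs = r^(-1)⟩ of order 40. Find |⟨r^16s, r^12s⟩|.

|⟨r^16s⟩| = 2 and |⟨r^12s⟩| = 2, so |H| is a multiple of lcm(2, 2) = 2 and divides |G| = 40.
Closing under the operation: H = {e, r^4, r^8, r^12, r^16, s, r^4s, r^8s, r^12s, r^16s}, so |H| = 10.

10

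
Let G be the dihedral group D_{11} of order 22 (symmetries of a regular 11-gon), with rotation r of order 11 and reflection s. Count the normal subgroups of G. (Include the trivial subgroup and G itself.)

3

G has 14 subgroups. Checking conjugation-invariance by order — order 1: 1/1 normal; order 2: 0/11 normal; order 11: 1/1 normal; order 22: 1/1 normal.
Total normal subgroups: 3.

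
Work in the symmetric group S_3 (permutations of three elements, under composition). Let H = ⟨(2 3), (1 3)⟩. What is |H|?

6

|⟨(2 3)⟩| = 2 and |⟨(1 3)⟩| = 2, so |H| is a multiple of lcm(2, 2) = 2 and divides |G| = 6.
Closing {(2 3), (1 3)} under the group operation gives all of G, so |H| = 6.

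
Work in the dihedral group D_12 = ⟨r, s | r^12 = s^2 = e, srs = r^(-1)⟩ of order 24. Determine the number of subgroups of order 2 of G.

13

|G| = 24 and 2 | 24, so subgroups of order 2 are possible by Lagrange.
The subgroups of order 2 are: {e, r^10s}; {e, r^11s}; {e, r^2s}; {e, r^3s}; … (13 in all).
So G has 13 subgroups of order 2.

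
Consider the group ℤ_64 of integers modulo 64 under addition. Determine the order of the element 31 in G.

64

In ℤ_64, the order of an element a is n/gcd(a, n).
gcd(31, 64) = 1, so |⟨31⟩| = 64/1 = 64.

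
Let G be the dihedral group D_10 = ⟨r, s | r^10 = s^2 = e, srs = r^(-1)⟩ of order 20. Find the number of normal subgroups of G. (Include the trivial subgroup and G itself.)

7

G has 22 subgroups. Checking conjugation-invariance by order — order 1: 1/1 normal; order 2: 1/11 normal; order 4: 0/5 normal; order 5: 1/1 normal; order 10: 3/3 normal; order 20: 1/1 normal.
Total normal subgroups: 7.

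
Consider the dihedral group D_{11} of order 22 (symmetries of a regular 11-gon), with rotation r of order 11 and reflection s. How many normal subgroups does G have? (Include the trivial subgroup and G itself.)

G has 14 subgroups. Checking conjugation-invariance by order — order 1: 1/1 normal; order 2: 0/11 normal; order 11: 1/1 normal; order 22: 1/1 normal.
Total normal subgroups: 3.

3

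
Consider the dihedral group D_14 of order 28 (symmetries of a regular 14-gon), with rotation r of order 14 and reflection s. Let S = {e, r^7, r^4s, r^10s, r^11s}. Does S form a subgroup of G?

|S| = 5 does not divide |G| = 28, so by Lagrange S is not a subgroup.

No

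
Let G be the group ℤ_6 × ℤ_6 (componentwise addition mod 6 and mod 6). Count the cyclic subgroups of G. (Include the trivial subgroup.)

20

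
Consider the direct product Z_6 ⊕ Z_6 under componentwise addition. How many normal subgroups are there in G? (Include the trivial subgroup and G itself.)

30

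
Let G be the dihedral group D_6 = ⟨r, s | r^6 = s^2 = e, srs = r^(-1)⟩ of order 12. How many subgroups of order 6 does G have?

3

|G| = 12 and 6 | 12, so subgroups of order 6 are possible by Lagrange.
The subgroups of order 6 are: {e, r, r^2, r^3, r^4, r^5}; {e, r^2, r^4, s, r^2s, r^4s}; {e, r^2, r^4, rs, r^3s, r^5s}.
So G has 3 subgroups of order 6.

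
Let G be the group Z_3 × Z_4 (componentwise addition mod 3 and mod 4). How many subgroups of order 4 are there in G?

1

|G| = 12 and 4 | 12, so subgroups of order 4 are possible by Lagrange.
The subgroups of order 4 are: {(0,0), (0,1), (0,2), (0,3)}.
So G has 1 subgroup of order 4.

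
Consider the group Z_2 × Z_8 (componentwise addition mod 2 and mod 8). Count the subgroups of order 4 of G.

3

|G| = 16 and 4 | 16, so subgroups of order 4 are possible by Lagrange.
The subgroups of order 4 are: {(0,0), (0,2), (0,4), (0,6)}; {(0,0), (0,4), (1,0), (1,4)}; {(0,0), (0,4), (1,2), (1,6)}.
So G has 3 subgroups of order 4.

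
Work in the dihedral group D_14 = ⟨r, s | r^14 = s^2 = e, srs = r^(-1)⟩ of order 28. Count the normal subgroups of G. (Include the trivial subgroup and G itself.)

7

G has 28 subgroups. Checking conjugation-invariance by order — order 1: 1/1 normal; order 2: 1/15 normal; order 4: 0/7 normal; order 7: 1/1 normal; order 14: 3/3 normal; order 28: 1/1 normal.
Total normal subgroups: 7.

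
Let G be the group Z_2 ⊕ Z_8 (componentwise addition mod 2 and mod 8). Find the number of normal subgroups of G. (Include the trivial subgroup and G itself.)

11

G is abelian, so every subgroup is normal.
G has 11 subgroups in total, hence 11 normal subgroups.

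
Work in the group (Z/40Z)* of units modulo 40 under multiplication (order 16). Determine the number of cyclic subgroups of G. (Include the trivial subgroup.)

12

A cyclic subgroup of order d is generated by each of its φ(d) elements of order d, so the cyclic subgroups of order d number (#elements of order d)/φ(d).
Cyclic subgroups by order — order 1: 1; order 2: 7; order 4: 4.
Total: 12.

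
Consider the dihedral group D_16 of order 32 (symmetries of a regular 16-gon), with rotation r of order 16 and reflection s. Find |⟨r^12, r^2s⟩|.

|⟨r^12⟩| = 4 and |⟨r^2s⟩| = 2, so |H| is a multiple of lcm(4, 2) = 4 and divides |G| = 32.
Closing under the operation: H = {e, r^4, r^8, r^12, r^2s, r^6s, r^10s, r^14s}, so |H| = 8.

8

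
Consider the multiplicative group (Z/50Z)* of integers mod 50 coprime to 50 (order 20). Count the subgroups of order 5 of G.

1

|G| = 20 and 5 | 20, so subgroups of order 5 are possible by Lagrange.
The subgroups of order 5 are: {1, 11, 21, 31, 41}.
So G has 1 subgroup of order 5.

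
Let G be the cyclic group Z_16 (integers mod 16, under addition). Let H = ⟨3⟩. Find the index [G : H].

1

|⟨3⟩| = 16 and |G| = 16.
By Lagrange, [G : H] = |G|/|H| = 16/16 = 1.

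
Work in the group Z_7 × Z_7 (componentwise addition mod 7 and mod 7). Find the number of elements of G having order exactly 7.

48

An element (a,b) has order lcm(ord(a), ord(b)); count pairs with lcm equal to 7.
Enumerating gives 48 such elements.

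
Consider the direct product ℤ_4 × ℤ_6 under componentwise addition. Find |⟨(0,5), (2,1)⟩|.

|⟨(0,5)⟩| = 6 and |⟨(2,1)⟩| = 6, so |H| is a multiple of lcm(6, 6) = 6 and divides |G| = 24.
Closing under the operation: H = {(0,0), (0,1), (0,2), (0,3), (0,4), (0,5), (2,0), (2,1), (2,2), (2,3), (2,4), (2,5)}, so |H| = 12.

12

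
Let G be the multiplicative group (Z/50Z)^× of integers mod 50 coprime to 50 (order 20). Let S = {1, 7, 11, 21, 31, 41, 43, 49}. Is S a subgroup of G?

No

|S| = 8 does not divide |G| = 20, so by Lagrange S is not a subgroup.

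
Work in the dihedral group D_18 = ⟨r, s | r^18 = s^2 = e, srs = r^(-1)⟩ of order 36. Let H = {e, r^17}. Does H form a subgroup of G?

r^17 ∈ H but its inverse r ∉ H, so H is not a subgroup.

No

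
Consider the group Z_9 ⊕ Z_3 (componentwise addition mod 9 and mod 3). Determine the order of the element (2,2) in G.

The order of (2,2) in Z_9 × Z_3 is lcm(ord(2) in Z_9, ord(2) in Z_3).
ord(2) = 9 and ord(2) = 3, so |⟨(2,2)⟩| = lcm(9, 3) = 9.

9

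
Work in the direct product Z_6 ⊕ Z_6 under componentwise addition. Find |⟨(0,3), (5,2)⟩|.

|⟨(0,3)⟩| = 2 and |⟨(5,2)⟩| = 6, so |H| is a multiple of lcm(2, 6) = 6 and divides |G| = 36.
Closing under the operation: H = {(0,0), (0,3), (1,1), (1,4), (2,2), (2,5), (3,0), (3,3), (4,1), (4,4), (5,2), (5,5)}, so |H| = 12.

12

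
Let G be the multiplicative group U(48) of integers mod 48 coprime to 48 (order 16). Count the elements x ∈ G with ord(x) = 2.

7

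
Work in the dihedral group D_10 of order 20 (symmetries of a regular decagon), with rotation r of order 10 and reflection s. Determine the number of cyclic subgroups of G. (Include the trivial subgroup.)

A cyclic subgroup of order d is generated by each of its φ(d) elements of order d, so the cyclic subgroups of order d number (#elements of order d)/φ(d).
Cyclic subgroups by order — order 1: 1; order 2: 11; order 5: 1; order 10: 1.
Total: 14.

14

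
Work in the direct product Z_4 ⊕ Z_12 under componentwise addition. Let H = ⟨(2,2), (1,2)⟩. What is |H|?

24

|⟨(2,2)⟩| = 6 and |⟨(1,2)⟩| = 12, so |H| is a multiple of lcm(6, 12) = 12 and divides |G| = 48.
Closing under the operation: H = {(0,0), (0,2), (0,4), (0,6), (0,8), (0,10), (1,0), (1,2), (1,4), (1,6), (1,8), (1,10), (2,0), (2,2), (2,4), (2,6), (2,8), (2,10), (3,0), (3,2), (3,4), (3,6), (3,8), (3,10)}, so |H| = 24.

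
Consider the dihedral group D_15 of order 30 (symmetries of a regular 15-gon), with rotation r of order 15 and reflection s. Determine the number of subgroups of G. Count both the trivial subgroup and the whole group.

28

|G| = 30, so by Lagrange every subgroup order divides 30. Divisors: 1, 2, 3, 5, 6, 10, 15, 30.
Subgroups by order — order 1: 1; order 2: 15; order 3: 1; order 5: 1; order 6: 5; order 10: 3; order 15: 1; order 30: 1.
Total: 1 + 15 + 1 + 1 + 5 + 3 + 1 + 1 = 28.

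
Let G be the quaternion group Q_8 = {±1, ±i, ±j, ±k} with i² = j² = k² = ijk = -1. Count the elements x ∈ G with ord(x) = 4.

6

The elements of order 4 are: i, -i, j, -j, k, -k.
That's 6.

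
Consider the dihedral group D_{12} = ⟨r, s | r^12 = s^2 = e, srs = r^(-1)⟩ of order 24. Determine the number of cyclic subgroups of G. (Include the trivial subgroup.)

Each element a generates a cyclic subgroup ⟨a⟩; distinct elements may generate the same one (a cyclic group of order d has φ(d) generators).
Cyclic subgroups by order — order 1: 1; order 2: 13; order 3: 1; order 4: 1; order 6: 1; order 12: 1.
Total: 18.

18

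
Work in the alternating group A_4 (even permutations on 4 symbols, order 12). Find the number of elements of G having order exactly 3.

8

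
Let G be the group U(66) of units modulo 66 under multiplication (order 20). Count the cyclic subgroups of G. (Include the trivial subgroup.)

A cyclic subgroup of order d is generated by each of its φ(d) elements of order d, so the cyclic subgroups of order d number (#elements of order d)/φ(d).
Cyclic subgroups by order — order 1: 1; order 2: 3; order 5: 1; order 10: 3.
Total: 8.

8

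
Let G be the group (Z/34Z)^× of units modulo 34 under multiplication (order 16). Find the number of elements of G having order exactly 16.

8

The elements of order 16 are: 3, 5, 7, 11, 23, 27, 29, 31.
That's 8.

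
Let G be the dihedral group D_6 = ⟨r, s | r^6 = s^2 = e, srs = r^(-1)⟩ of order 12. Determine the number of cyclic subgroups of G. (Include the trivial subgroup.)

Each element a generates a cyclic subgroup ⟨a⟩; distinct elements may generate the same one (a cyclic group of order d has φ(d) generators).
Cyclic subgroups by order — order 1: 1; order 2: 7; order 3: 1; order 6: 1.
Total: 10.

10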